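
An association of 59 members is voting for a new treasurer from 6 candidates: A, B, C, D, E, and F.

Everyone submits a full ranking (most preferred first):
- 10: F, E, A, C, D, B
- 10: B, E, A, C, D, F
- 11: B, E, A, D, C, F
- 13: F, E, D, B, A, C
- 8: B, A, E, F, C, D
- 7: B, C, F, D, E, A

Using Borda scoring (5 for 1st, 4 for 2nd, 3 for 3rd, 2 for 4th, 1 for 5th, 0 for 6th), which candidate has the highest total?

A: 10×3 + 10×3 + 11×3 + 13×1 + 8×4 + 7×0 = 138
B: 10×0 + 10×5 + 11×5 + 13×2 + 8×5 + 7×5 = 206
C: 10×2 + 10×2 + 11×1 + 13×0 + 8×1 + 7×4 = 87
D: 10×1 + 10×1 + 11×2 + 13×3 + 8×0 + 7×2 = 95
E: 10×4 + 10×4 + 11×4 + 13×4 + 8×3 + 7×1 = 207
F: 10×5 + 10×0 + 11×0 + 13×5 + 8×2 + 7×3 = 152

E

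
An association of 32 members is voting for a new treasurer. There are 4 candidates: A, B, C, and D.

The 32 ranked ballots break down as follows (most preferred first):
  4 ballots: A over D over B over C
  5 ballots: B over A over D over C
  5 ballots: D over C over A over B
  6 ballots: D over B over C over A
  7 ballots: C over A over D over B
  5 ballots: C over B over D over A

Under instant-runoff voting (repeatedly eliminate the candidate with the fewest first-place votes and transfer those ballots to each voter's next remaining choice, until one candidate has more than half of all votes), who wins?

Round 1: A 4, B 5, C 12, D 11. A eliminated.
Round 2: B 5, C 12, D 15. B eliminated.
Round 3: C 12, D 20. D has a majority (≥17).

D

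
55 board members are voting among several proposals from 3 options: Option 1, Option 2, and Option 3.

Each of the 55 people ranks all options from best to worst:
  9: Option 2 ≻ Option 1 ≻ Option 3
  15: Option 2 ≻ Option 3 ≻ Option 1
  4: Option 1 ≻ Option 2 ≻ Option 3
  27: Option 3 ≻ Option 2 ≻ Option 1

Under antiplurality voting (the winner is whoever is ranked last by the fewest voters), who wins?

Option 2

Last-place votes: Option 1 42, Option 2 0, Option 3 13.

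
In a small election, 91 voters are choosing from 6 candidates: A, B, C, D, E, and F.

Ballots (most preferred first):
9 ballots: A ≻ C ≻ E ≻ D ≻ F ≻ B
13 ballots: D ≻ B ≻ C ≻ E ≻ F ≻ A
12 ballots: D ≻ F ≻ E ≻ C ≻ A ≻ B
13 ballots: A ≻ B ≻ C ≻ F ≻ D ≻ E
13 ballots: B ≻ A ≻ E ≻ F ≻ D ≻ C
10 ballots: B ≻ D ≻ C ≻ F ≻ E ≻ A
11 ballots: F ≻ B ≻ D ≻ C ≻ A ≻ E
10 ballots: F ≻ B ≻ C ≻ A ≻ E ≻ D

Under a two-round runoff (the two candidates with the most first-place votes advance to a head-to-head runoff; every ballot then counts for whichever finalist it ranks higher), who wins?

B

Round 1 first-place votes: A 22, B 23, C 0, D 25, E 0, F 21. D and B advance.
Runoff: D is ranked above B on 34 ballots, B above D on 57.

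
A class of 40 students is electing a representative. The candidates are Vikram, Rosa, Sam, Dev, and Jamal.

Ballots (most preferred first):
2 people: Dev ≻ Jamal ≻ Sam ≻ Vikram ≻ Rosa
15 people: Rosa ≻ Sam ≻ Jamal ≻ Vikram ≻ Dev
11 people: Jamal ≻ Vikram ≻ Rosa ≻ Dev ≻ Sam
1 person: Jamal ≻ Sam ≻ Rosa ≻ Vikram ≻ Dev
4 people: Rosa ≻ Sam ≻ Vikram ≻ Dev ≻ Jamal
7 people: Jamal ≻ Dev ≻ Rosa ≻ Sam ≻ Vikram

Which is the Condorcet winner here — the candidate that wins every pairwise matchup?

Jamal

Jamal vs Vikram: 36–4
Jamal vs Rosa: 21–19
Jamal vs Sam: 21–19
Jamal vs Dev: 34–6
Jamal beats every other candidate.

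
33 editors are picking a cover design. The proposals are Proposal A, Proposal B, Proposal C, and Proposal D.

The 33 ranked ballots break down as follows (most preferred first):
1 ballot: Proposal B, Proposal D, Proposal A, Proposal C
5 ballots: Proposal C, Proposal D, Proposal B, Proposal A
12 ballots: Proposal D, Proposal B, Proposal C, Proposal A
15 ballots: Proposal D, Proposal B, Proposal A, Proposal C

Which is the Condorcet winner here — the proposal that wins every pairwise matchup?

Proposal D

Proposal D vs Proposal A: 33–0
Proposal D vs Proposal B: 32–1
Proposal D vs Proposal C: 28–5
Proposal D beats every other proposal.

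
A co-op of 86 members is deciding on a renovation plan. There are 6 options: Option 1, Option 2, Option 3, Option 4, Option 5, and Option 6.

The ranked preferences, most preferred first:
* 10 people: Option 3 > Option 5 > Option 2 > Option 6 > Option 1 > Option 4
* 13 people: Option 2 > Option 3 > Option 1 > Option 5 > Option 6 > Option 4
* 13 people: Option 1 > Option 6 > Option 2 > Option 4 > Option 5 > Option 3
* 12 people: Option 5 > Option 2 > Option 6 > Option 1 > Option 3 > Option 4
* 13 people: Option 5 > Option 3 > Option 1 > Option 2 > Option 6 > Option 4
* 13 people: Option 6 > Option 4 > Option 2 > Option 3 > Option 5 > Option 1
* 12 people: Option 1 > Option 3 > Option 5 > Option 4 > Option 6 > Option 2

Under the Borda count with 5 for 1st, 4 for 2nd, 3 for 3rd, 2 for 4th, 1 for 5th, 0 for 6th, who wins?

Option 1: 10×1 + 13×3 + 13×5 + 12×2 + 13×3 + 13×0 + 12×5 = 237
Option 2: 10×3 + 13×5 + 13×3 + 12×4 + 13×2 + 13×3 + 12×0 = 247
Option 3: 10×5 + 13×4 + 13×0 + 12×1 + 13×4 + 13×2 + 12×4 = 240
Option 4: 10×0 + 13×0 + 13×2 + 12×0 + 13×0 + 13×4 + 12×2 = 102
Option 5: 10×4 + 13×2 + 13×1 + 12×5 + 13×5 + 13×1 + 12×3 = 253
Option 6: 10×2 + 13×1 + 13×4 + 12×3 + 13×1 + 13×5 + 12×1 = 211

Option 5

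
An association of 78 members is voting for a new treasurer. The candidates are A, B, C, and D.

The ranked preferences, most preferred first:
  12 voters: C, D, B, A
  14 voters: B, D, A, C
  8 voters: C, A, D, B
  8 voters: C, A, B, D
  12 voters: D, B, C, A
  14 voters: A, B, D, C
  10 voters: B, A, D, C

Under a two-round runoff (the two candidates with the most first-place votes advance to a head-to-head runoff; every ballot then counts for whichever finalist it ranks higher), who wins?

B

Round 1 first-place votes: A 14, B 24, C 28, D 12. C and B advance.
Runoff: C is ranked above B on 28 ballots, B above C on 50.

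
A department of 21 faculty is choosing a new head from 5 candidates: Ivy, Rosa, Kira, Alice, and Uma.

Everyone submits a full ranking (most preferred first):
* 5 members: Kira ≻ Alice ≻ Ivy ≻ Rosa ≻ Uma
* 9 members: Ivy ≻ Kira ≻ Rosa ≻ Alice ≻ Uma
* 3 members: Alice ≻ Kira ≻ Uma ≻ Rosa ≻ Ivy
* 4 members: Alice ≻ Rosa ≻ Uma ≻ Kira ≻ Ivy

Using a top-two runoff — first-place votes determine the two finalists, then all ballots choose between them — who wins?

Round 1 first-place votes: Ivy 9, Rosa 0, Kira 5, Alice 7, Uma 0. Ivy and Alice advance.
Runoff: Ivy is ranked above Alice on 9 ballots, Alice above Ivy on 12.

Alice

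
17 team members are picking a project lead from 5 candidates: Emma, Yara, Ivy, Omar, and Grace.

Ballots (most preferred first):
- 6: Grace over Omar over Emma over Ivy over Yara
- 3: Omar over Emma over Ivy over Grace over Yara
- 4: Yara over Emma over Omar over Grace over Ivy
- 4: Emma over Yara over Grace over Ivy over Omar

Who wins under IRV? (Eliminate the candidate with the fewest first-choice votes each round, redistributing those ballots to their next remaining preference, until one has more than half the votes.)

Emma

Round 1: Emma 4, Yara 4, Ivy 0, Omar 3, Grace 6. Ivy eliminated.
Round 2: Emma 4, Yara 4, Omar 3, Grace 6. Omar eliminated.
Round 3: Emma 7, Yara 4, Grace 6. Yara eliminated.
Round 4: Emma 11, Grace 6. Emma has a majority (≥9).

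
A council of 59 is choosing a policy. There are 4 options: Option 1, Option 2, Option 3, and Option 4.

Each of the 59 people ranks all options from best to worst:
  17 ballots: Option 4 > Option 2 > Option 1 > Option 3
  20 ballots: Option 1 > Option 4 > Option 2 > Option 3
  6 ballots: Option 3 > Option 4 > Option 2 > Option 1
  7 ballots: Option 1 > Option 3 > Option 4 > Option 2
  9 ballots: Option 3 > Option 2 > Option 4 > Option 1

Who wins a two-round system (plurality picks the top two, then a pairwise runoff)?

Round 1 first-place votes: Option 1 27, Option 2 0, Option 3 15, Option 4 17. Option 1 and Option 4 advance.
Runoff: Option 1 is ranked above Option 4 on 27 ballots, Option 4 above Option 1 on 32.

Option 4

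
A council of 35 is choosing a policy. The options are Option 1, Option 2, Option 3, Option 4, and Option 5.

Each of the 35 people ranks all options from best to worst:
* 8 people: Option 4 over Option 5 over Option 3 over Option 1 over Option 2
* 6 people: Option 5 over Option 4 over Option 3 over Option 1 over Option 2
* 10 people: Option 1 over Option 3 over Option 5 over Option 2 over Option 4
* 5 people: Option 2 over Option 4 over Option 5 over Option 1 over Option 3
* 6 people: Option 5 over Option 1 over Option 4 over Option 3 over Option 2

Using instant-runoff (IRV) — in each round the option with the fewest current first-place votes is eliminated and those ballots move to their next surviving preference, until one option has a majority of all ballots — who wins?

Option 5

Round 1: Option 1 10, Option 2 5, Option 3 0, Option 4 8, Option 5 12. Option 3 eliminated.
Round 2: Option 1 10, Option 2 5, Option 4 8, Option 5 12. Option 2 eliminated.
Round 3: Option 1 10, Option 4 13, Option 5 12. Option 1 eliminated.
Round 4: Option 4 13, Option 5 22. Option 5 has a majority (≥18).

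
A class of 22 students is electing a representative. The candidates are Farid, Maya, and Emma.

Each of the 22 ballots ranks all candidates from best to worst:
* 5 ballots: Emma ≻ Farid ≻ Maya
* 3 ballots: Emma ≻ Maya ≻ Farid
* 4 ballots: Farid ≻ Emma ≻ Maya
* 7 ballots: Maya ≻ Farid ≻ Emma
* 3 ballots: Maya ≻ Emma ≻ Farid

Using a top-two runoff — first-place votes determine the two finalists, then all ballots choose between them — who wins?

Round 1 first-place votes: Farid 4, Maya 10, Emma 8. Maya and Emma advance.
Runoff: Maya is ranked above Emma on 10 ballots, Emma above Maya on 12.

Emma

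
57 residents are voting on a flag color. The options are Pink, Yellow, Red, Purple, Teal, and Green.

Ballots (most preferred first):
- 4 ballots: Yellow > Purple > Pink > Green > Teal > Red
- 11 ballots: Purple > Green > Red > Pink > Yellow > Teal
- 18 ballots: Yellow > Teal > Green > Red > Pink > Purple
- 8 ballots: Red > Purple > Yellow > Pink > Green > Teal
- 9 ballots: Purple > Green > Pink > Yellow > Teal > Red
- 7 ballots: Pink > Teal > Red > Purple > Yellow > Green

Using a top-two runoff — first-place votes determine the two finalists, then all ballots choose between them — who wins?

Purple

Round 1 first-place votes: Pink 7, Yellow 22, Red 8, Purple 20, Teal 0, Green 0. Yellow and Purple advance.
Runoff: Yellow is ranked above Purple on 22 ballots, Purple above Yellow on 35.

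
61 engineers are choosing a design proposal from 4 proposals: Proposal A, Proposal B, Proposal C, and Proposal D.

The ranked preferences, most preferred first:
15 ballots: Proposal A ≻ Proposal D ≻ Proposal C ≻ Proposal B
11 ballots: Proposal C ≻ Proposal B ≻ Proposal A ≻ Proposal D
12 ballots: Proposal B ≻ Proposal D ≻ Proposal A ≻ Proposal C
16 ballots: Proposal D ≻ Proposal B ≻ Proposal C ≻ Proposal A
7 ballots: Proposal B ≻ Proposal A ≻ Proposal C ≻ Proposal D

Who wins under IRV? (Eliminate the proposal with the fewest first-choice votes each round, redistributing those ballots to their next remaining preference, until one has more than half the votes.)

Round 1: Proposal A 15, Proposal B 19, Proposal C 11, Proposal D 16. Proposal C eliminated.
Round 2: Proposal A 15, Proposal B 30, Proposal D 16. Proposal A eliminated.
Round 3: Proposal B 30, Proposal D 31. Proposal D has a majority (≥31).

Proposal D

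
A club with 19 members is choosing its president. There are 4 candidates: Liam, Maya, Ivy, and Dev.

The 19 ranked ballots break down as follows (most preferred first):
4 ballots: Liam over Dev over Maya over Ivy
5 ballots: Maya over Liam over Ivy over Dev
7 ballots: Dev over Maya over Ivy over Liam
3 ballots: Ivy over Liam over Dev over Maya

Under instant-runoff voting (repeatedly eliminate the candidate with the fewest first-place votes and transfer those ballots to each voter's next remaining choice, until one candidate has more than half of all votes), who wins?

Round 1: Liam 4, Maya 5, Ivy 3, Dev 7. Ivy eliminated.
Round 2: Liam 7, Maya 5, Dev 7. Maya eliminated.
Round 3: Liam 12, Dev 7. Liam has a majority (≥10).

Liam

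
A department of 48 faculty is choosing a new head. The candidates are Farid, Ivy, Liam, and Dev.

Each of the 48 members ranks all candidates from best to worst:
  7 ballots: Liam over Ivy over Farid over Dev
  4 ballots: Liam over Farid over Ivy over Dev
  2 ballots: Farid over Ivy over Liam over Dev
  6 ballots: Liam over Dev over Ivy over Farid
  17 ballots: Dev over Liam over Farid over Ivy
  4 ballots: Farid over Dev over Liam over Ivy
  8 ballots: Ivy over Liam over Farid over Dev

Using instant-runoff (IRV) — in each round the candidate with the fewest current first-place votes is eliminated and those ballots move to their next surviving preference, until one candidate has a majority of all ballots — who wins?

Liam

Round 1: Farid 6, Ivy 8, Liam 17, Dev 17. Farid eliminated.
Round 2: Ivy 10, Liam 17, Dev 21. Ivy eliminated.
Round 3: Liam 27, Dev 21. Liam has a majority (≥25).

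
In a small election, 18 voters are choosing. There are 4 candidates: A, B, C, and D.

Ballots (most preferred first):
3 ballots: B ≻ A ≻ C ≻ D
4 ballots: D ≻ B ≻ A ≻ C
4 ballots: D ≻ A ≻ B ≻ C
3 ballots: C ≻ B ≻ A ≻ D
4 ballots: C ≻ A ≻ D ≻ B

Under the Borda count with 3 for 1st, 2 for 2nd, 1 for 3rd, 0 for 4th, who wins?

A: 3×2 + 4×1 + 4×2 + 3×1 + 4×2 = 29
B: 3×3 + 4×2 + 4×1 + 3×2 + 4×0 = 27
C: 3×1 + 4×0 + 4×0 + 3×3 + 4×3 = 24
D: 3×0 + 4×3 + 4×3 + 3×0 + 4×1 = 28

A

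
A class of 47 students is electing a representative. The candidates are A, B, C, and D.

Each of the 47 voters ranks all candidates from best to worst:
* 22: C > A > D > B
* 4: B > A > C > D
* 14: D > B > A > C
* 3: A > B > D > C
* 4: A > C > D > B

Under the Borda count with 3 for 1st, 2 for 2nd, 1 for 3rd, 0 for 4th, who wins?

A: 22×2 + 4×2 + 14×1 + 3×3 + 4×3 = 87
B: 22×0 + 4×3 + 14×2 + 3×2 + 4×0 = 46
C: 22×3 + 4×1 + 14×0 + 3×0 + 4×2 = 78
D: 22×1 + 4×0 + 14×3 + 3×1 + 4×1 = 71

A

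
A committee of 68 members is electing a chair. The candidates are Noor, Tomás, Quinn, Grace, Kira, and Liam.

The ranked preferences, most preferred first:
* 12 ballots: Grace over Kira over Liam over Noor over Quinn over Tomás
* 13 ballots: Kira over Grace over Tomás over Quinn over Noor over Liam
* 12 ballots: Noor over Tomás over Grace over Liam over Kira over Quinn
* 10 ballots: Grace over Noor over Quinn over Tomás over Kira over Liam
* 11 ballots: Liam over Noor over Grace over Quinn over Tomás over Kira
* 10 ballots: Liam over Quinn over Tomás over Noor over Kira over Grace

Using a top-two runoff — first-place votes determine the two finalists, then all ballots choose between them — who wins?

Round 1 first-place votes: Noor 12, Tomás 0, Quinn 0, Grace 22, Kira 13, Liam 21. Grace and Liam advance.
Runoff: Grace is ranked above Liam on 47 ballots, Liam above Grace on 21.

Grace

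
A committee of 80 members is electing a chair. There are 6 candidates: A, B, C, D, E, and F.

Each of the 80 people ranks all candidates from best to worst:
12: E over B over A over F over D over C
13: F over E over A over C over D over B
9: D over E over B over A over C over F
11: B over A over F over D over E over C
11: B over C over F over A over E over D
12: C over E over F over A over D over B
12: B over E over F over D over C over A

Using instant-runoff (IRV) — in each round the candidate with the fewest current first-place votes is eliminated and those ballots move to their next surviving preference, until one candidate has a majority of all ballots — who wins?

Round 1: A 0, B 34, C 12, D 9, E 12, F 13. A eliminated.
Round 2: B 34, C 12, D 9, E 12, F 13. D eliminated.
Round 3: B 34, C 12, E 21, F 13. C eliminated.
Round 4: B 34, E 33, F 13. F eliminated.
Round 5: B 34, E 46. E has a majority (≥41).

E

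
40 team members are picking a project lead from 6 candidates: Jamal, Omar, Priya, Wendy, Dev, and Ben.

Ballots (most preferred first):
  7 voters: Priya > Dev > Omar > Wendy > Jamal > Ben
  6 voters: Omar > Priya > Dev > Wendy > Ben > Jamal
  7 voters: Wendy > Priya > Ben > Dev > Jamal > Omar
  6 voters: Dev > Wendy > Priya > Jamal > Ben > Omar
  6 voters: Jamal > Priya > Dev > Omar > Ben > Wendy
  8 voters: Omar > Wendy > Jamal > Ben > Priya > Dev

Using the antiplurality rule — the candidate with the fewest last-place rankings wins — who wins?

Priya

Last-place votes: Jamal 6, Omar 13, Priya 0, Wendy 6, Dev 8, Ben 7.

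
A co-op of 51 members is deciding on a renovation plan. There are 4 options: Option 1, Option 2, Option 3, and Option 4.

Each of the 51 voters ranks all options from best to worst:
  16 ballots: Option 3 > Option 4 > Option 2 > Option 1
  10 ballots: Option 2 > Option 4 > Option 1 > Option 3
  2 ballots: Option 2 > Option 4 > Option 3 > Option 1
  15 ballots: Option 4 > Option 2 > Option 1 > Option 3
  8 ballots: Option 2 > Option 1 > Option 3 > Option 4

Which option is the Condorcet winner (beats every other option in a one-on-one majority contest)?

Option 4 vs Option 1: 43–8
Option 4 vs Option 2: 31–20
Option 4 vs Option 3: 27–24
Option 4 beats every other option.

Option 4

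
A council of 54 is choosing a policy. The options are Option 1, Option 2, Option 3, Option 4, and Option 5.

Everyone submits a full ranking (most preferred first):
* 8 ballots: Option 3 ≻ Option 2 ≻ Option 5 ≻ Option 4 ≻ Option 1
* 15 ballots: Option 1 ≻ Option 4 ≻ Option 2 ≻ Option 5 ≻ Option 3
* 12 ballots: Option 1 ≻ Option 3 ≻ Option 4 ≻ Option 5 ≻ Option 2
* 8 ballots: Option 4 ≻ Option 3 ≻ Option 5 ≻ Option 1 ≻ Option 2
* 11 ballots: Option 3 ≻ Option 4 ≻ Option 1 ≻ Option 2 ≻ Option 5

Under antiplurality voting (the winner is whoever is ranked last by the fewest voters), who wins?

Last-place votes: Option 1 8, Option 2 20, Option 3 15, Option 4 0, Option 5 11.

Option 4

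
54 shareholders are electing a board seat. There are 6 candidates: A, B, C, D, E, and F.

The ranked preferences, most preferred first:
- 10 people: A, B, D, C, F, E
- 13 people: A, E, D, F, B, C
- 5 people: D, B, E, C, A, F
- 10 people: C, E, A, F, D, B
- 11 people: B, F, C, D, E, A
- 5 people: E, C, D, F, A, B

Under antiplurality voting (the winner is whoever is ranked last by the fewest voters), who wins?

Last-place votes: A 11, B 15, C 13, D 0, E 10, F 5.

D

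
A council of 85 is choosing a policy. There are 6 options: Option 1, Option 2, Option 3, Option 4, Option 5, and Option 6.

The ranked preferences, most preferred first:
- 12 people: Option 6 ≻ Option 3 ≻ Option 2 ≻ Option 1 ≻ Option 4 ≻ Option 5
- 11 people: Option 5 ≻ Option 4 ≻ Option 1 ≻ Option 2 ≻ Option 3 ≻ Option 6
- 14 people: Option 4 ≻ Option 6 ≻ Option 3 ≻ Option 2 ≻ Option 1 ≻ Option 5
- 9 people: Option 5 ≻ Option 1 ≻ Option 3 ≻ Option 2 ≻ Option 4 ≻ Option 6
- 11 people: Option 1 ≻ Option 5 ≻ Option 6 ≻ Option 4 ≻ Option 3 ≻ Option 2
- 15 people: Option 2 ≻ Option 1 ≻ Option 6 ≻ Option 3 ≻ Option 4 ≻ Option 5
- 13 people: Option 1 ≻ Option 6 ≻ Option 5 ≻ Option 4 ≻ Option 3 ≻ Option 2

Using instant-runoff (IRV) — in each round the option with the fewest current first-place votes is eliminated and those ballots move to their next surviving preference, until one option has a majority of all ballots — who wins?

Option 1

Round 1: Option 1 24, Option 2 15, Option 3 0, Option 4 14, Option 5 20, Option 6 12. Option 3 eliminated.
Round 2: Option 1 24, Option 2 15, Option 4 14, Option 5 20, Option 6 12. Option 6 eliminated.
Round 3: Option 1 24, Option 2 27, Option 4 14, Option 5 20. Option 4 eliminated.
Round 4: Option 1 24, Option 2 41, Option 5 20. Option 5 eliminated.
Round 5: Option 1 44, Option 2 41. Option 1 has a majority (≥43).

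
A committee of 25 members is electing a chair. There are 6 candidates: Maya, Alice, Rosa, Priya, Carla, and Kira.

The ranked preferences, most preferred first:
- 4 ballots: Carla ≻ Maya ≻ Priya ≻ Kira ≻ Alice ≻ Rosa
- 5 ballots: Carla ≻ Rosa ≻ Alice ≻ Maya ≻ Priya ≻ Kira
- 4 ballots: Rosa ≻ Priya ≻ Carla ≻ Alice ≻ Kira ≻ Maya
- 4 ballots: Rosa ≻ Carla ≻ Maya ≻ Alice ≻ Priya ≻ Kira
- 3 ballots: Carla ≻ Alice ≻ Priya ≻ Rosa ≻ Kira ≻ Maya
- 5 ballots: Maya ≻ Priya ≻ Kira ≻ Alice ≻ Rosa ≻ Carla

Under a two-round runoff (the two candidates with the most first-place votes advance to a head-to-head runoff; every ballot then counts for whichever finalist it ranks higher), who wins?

Rosa

Round 1 first-place votes: Maya 5, Alice 0, Rosa 8, Priya 0, Carla 12, Kira 0. Carla and Rosa advance.
Runoff: Carla is ranked above Rosa on 12 ballots, Rosa above Carla on 13.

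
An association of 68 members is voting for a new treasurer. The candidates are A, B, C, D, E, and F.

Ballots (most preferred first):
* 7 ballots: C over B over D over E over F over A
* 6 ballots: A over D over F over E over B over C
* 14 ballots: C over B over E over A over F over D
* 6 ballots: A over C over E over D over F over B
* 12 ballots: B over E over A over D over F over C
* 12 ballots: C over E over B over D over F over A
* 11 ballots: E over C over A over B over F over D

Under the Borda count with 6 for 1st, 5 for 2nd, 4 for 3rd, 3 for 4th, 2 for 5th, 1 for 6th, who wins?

E

A: 7×1 + 6×6 + 14×3 + 6×6 + 12×4 + 12×1 + 11×4 = 225
B: 7×5 + 6×2 + 14×5 + 6×1 + 12×6 + 12×4 + 11×3 = 276
C: 7×6 + 6×1 + 14×6 + 6×5 + 12×1 + 12×6 + 11×5 = 301
D: 7×4 + 6×5 + 14×1 + 6×3 + 12×3 + 12×3 + 11×1 = 173
E: 7×3 + 6×3 + 14×4 + 6×4 + 12×5 + 12×5 + 11×6 = 305
F: 7×2 + 6×4 + 14×2 + 6×2 + 12×2 + 12×2 + 11×2 = 148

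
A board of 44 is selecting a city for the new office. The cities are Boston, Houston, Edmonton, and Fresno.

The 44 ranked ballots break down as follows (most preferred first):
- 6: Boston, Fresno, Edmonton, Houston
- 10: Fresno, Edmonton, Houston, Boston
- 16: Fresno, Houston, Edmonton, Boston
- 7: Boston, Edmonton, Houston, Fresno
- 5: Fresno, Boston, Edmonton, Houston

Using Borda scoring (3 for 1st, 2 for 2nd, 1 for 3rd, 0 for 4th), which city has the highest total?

Boston: 6×3 + 10×0 + 16×0 + 7×3 + 5×2 = 49
Houston: 6×0 + 10×1 + 16×2 + 7×1 + 5×0 = 49
Edmonton: 6×1 + 10×2 + 16×1 + 7×2 + 5×1 = 61
Fresno: 6×2 + 10×3 + 16×3 + 7×0 + 5×3 = 105

Fresno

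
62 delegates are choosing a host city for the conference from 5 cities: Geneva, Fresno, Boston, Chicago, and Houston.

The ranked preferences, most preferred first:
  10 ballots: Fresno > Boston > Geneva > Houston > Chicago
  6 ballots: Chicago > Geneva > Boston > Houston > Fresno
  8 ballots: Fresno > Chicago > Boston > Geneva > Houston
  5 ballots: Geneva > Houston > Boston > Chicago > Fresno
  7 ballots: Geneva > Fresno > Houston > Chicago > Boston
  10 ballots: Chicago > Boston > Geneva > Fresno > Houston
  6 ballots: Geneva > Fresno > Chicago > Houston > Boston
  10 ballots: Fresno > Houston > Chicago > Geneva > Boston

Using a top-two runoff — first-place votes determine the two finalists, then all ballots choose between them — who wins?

Round 1 first-place votes: Geneva 18, Fresno 28, Boston 0, Chicago 16, Houston 0. Fresno and Geneva advance.
Runoff: Fresno is ranked above Geneva on 28 ballots, Geneva above Fresno on 34.

Geneva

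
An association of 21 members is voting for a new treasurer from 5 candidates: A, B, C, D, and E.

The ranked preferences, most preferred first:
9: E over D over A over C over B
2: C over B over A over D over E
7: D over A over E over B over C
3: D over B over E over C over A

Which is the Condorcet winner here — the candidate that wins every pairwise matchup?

D

D vs A: 19–2
D vs B: 19–2
D vs C: 19–2
D vs E: 12–9
D beats every other candidate.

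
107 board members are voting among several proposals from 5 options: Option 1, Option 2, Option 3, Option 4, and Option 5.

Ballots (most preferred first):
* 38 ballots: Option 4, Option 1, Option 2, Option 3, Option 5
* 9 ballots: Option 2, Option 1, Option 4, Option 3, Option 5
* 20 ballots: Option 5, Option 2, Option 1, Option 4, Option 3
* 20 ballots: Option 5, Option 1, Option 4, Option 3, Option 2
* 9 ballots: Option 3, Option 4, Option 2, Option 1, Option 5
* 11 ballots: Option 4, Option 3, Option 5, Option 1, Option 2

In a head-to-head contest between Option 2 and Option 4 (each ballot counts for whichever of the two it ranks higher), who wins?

Option 4

Option 2 is ranked above Option 4 on 29 ballots; Option 4 above Option 2 on 78.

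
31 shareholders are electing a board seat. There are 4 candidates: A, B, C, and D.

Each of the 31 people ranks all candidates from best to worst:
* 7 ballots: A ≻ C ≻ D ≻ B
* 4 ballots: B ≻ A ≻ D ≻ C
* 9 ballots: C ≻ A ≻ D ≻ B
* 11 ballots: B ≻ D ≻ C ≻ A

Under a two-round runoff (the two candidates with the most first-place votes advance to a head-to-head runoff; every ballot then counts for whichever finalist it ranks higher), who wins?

Round 1 first-place votes: A 7, B 15, C 9, D 0. B and C advance.
Runoff: B is ranked above C on 15 ballots, C above B on 16.

C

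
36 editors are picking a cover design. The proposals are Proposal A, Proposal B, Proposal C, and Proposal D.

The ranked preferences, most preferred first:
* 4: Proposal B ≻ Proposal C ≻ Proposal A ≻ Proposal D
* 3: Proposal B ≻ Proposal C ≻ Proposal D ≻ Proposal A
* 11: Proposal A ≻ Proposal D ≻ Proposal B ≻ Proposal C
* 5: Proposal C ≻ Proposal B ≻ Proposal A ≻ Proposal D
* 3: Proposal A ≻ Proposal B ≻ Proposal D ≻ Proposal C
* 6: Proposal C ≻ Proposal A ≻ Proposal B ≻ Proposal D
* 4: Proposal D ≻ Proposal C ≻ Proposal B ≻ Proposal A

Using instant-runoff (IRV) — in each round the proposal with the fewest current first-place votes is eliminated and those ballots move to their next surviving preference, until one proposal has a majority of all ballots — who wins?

Round 1: Proposal A 14, Proposal B 7, Proposal C 11, Proposal D 4. Proposal D eliminated.
Round 2: Proposal A 14, Proposal B 7, Proposal C 15. Proposal B eliminated.
Round 3: Proposal A 14, Proposal C 22. Proposal C has a majority (≥19).

Proposal C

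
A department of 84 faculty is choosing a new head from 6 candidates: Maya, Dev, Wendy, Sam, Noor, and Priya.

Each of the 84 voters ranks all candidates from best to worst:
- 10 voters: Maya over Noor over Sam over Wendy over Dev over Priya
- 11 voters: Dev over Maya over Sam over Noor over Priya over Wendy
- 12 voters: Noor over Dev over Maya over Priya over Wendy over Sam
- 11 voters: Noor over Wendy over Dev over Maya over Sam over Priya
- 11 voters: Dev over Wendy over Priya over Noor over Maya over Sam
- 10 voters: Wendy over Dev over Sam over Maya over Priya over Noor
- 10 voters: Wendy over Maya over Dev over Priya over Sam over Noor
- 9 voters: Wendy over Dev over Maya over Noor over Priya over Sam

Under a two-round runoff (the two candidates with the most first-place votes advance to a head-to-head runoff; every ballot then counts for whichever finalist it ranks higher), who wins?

Noor

Round 1 first-place votes: Maya 10, Dev 22, Wendy 29, Sam 0, Noor 23, Priya 0. Wendy and Noor advance.
Runoff: Wendy is ranked above Noor on 40 ballots, Noor above Wendy on 44.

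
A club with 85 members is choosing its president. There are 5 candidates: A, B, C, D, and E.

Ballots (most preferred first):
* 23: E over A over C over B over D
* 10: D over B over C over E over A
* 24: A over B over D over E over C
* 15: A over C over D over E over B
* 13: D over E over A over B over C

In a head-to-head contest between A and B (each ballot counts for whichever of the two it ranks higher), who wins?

A

A is ranked above B on 75 ballots; B above A on 10.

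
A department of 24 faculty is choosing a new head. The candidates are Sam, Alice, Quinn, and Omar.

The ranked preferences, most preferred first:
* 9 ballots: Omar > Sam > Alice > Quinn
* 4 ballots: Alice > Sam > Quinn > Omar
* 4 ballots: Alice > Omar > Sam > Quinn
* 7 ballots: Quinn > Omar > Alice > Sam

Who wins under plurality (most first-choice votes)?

Omar

First-place votes: Sam 0, Alice 8, Quinn 7, Omar 9.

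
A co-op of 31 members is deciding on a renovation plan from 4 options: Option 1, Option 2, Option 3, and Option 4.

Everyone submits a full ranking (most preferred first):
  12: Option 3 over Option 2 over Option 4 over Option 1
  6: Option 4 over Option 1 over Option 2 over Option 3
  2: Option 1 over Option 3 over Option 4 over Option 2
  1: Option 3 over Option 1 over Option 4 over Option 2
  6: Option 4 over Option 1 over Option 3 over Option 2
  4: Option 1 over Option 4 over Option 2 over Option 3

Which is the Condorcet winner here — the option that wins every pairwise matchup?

Option 4

Option 4 vs Option 1: 24–7
Option 4 vs Option 2: 19–12
Option 4 vs Option 3: 16–15
Option 4 beats every other option.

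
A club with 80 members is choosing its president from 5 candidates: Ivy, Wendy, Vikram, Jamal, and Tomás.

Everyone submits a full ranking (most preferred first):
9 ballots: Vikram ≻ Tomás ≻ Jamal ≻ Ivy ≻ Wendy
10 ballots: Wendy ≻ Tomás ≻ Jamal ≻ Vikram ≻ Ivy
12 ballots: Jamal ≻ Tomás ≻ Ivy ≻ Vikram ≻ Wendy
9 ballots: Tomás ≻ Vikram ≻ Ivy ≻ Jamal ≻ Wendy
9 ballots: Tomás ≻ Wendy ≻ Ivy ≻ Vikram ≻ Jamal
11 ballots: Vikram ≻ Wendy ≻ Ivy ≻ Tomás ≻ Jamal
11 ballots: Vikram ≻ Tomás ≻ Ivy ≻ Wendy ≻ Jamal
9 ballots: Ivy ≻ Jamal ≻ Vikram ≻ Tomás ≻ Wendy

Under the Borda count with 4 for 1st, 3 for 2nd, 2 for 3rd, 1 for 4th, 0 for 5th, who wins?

Ivy: 9×1 + 10×0 + 12×2 + 9×2 + 9×2 + 11×2 + 11×2 + 9×4 = 149
Wendy: 9×0 + 10×4 + 12×0 + 9×0 + 9×3 + 11×3 + 11×1 + 9×0 = 111
Vikram: 9×4 + 10×1 + 12×1 + 9×3 + 9×1 + 11×4 + 11×4 + 9×2 = 200
Jamal: 9×2 + 10×2 + 12×4 + 9×1 + 9×0 + 11×0 + 11×0 + 9×3 = 122
Tomás: 9×3 + 10×3 + 12×3 + 9×4 + 9×4 + 11×1 + 11×3 + 9×1 = 218

Tomás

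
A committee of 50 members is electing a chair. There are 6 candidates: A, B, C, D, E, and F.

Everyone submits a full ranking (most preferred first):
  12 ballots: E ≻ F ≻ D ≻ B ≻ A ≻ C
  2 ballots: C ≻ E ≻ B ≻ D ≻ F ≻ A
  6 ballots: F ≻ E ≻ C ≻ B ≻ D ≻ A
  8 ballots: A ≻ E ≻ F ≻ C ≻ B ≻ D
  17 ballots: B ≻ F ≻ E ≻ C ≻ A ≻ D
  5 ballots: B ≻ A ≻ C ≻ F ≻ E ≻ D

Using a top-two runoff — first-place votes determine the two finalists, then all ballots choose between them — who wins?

E

Round 1 first-place votes: A 8, B 22, C 2, D 0, E 12, F 6. B and E advance.
Runoff: B is ranked above E on 22 ballots, E above B on 28.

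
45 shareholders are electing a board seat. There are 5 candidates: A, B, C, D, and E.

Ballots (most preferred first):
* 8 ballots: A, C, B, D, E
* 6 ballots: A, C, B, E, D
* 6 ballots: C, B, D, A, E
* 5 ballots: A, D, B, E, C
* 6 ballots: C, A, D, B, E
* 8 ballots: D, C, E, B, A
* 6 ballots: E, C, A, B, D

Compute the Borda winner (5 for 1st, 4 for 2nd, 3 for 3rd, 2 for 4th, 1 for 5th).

A: 8×5 + 6×5 + 6×2 + 5×5 + 6×4 + 8×1 + 6×3 = 157
B: 8×3 + 6×3 + 6×4 + 5×3 + 6×2 + 8×2 + 6×2 = 121
C: 8×4 + 6×4 + 6×5 + 5×1 + 6×5 + 8×4 + 6×4 = 177
D: 8×2 + 6×1 + 6×3 + 5×4 + 6×3 + 8×5 + 6×1 = 124
E: 8×1 + 6×2 + 6×1 + 5×2 + 6×1 + 8×3 + 6×5 = 96

C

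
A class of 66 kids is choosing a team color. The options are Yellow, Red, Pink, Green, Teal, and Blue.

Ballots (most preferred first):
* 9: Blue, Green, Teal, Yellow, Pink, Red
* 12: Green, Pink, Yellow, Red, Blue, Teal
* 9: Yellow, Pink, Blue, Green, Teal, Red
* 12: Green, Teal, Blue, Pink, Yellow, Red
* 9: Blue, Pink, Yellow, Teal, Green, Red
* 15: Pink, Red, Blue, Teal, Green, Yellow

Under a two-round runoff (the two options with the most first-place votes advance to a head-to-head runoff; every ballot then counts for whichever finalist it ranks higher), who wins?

Blue

Round 1 first-place votes: Yellow 9, Red 0, Pink 15, Green 24, Teal 0, Blue 18. Green and Blue advance.
Runoff: Green is ranked above Blue on 24 ballots, Blue above Green on 42.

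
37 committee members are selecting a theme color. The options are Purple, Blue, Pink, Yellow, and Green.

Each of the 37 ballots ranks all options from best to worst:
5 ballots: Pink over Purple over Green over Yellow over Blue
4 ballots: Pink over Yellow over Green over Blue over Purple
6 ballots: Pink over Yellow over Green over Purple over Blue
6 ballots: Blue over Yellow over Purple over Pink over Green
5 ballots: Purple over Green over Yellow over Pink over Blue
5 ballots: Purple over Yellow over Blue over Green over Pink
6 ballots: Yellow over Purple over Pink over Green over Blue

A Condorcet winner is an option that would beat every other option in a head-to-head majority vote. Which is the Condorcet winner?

Yellow

Yellow vs Purple: 22–15
Yellow vs Blue: 31–6
Yellow vs Pink: 22–15
Yellow vs Green: 27–10
Yellow beats every other option.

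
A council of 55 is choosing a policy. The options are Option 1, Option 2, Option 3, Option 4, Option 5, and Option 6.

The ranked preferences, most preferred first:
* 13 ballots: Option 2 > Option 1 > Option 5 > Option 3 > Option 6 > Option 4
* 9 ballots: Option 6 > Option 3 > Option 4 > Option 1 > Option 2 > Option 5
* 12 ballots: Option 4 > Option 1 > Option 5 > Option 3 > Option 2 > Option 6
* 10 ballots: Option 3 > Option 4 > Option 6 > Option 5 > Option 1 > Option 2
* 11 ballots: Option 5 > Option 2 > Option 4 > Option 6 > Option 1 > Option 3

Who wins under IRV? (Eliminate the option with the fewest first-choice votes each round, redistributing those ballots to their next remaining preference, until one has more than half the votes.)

Round 1: Option 1 0, Option 2 13, Option 3 10, Option 4 12, Option 5 11, Option 6 9. Option 1 eliminated.
Round 2: Option 2 13, Option 3 10, Option 4 12, Option 5 11, Option 6 9. Option 6 eliminated.
Round 3: Option 2 13, Option 3 19, Option 4 12, Option 5 11. Option 5 eliminated.
Round 4: Option 2 24, Option 3 19, Option 4 12. Option 4 eliminated.
Round 5: Option 2 24, Option 3 31. Option 3 has a majority (≥28).

Option 3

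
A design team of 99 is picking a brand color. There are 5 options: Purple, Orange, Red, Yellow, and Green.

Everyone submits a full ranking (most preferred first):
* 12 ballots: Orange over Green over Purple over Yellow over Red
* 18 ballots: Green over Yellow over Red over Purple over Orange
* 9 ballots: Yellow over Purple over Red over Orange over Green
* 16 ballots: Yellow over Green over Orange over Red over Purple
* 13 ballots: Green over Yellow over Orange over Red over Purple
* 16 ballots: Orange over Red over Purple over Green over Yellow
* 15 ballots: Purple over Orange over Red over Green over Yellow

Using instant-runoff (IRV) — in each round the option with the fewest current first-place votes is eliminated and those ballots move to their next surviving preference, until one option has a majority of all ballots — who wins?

Orange

Round 1: Purple 15, Orange 28, Red 0, Yellow 25, Green 31. Red eliminated.
Round 2: Purple 15, Orange 28, Yellow 25, Green 31. Purple eliminated.
Round 3: Orange 43, Yellow 25, Green 31. Yellow eliminated.
Round 4: Orange 52, Green 47. Orange has a majority (≥50).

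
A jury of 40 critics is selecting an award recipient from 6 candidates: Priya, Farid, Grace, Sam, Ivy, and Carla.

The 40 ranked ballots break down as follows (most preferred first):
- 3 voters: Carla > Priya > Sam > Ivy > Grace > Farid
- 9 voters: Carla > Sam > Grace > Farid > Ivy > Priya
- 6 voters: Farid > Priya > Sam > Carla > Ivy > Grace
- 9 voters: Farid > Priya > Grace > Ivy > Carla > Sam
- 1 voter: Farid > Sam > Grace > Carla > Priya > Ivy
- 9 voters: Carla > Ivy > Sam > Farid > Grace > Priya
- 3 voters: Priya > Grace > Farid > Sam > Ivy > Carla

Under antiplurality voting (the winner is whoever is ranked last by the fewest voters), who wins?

Ivy

Last-place votes: Priya 18, Farid 3, Grace 6, Sam 9, Ivy 1, Carla 3.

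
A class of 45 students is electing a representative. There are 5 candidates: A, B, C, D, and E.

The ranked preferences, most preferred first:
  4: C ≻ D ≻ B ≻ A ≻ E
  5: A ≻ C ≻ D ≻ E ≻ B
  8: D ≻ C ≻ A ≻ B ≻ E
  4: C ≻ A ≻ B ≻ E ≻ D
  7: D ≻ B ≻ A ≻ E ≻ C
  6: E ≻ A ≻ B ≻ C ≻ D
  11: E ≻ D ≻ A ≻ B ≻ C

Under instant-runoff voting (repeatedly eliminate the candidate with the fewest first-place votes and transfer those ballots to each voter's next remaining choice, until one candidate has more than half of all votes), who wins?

D

Round 1: A 5, B 0, C 8, D 15, E 17. B eliminated.
Round 2: A 5, C 8, D 15, E 17. A eliminated.
Round 3: C 13, D 15, E 17. C eliminated.
Round 4: D 24, E 21. D has a majority (≥23).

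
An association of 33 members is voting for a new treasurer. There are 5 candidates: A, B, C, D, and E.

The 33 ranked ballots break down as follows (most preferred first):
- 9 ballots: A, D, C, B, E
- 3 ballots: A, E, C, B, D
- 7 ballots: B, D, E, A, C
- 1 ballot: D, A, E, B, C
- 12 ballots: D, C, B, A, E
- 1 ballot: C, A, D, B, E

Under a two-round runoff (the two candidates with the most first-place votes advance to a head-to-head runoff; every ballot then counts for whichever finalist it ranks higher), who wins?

D

Round 1 first-place votes: A 12, B 7, C 1, D 13, E 0. D and A advance.
Runoff: D is ranked above A on 20 ballots, A above D on 13.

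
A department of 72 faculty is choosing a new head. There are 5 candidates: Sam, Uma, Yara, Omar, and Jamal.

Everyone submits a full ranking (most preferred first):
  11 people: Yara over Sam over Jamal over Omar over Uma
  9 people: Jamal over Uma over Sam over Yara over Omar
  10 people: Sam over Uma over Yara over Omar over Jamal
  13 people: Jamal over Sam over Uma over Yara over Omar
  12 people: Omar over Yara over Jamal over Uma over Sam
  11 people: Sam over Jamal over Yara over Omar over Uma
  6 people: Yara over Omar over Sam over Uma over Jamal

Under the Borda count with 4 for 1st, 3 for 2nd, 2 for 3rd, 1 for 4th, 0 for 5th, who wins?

Sam

Sam: 11×3 + 9×2 + 10×4 + 13×3 + 12×0 + 11×4 + 6×2 = 186
Uma: 11×0 + 9×3 + 10×3 + 13×2 + 12×1 + 11×0 + 6×1 = 101
Yara: 11×4 + 9×1 + 10×2 + 13×1 + 12×3 + 11×2 + 6×4 = 168
Omar: 11×1 + 9×0 + 10×1 + 13×0 + 12×4 + 11×1 + 6×3 = 98
Jamal: 11×2 + 9×4 + 10×0 + 13×4 + 12×2 + 11×3 + 6×0 = 167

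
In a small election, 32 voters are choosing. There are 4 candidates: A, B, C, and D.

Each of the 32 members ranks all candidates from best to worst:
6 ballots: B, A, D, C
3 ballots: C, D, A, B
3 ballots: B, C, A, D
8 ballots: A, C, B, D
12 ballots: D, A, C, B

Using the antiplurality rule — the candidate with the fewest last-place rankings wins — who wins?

A

Last-place votes: A 0, B 15, C 6, D 11.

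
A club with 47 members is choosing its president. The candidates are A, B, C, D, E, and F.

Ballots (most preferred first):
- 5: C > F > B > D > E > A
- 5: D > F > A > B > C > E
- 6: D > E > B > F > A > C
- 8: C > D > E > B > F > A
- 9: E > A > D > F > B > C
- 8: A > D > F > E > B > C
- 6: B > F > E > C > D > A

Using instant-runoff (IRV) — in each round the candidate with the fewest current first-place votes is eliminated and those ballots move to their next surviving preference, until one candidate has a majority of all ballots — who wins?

Round 1: A 8, B 6, C 13, D 11, E 9, F 0. F eliminated.
Round 2: A 8, B 6, C 13, D 11, E 9. B eliminated.
Round 3: A 8, C 13, D 11, E 15. A eliminated.
Round 4: C 13, D 19, E 15. C eliminated.
Round 5: D 32, E 15. D has a majority (≥24).

D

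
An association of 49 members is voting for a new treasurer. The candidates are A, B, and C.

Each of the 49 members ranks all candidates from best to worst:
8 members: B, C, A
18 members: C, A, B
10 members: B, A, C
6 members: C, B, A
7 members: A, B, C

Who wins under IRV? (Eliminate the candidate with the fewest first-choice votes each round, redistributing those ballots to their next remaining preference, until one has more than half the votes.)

Round 1: A 7, B 18, C 24. A eliminated.
Round 2: B 25, C 24. B has a majority (≥25).

B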